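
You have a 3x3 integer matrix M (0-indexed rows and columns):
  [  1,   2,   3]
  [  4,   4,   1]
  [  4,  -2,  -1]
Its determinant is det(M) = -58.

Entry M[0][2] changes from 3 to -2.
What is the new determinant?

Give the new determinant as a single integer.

det is linear in row 0: changing M[0][2] by delta changes det by delta * cofactor(0,2).
Cofactor C_02 = (-1)^(0+2) * minor(0,2) = -24
Entry delta = -2 - 3 = -5
Det delta = -5 * -24 = 120
New det = -58 + 120 = 62

Answer: 62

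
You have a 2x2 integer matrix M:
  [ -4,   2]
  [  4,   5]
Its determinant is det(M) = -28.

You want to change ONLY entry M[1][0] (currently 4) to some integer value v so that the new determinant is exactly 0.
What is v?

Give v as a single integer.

det is linear in entry M[1][0]: det = old_det + (v - 4) * C_10
Cofactor C_10 = -2
Want det = 0: -28 + (v - 4) * -2 = 0
  (v - 4) = 28 / -2 = -14
  v = 4 + (-14) = -10

Answer: -10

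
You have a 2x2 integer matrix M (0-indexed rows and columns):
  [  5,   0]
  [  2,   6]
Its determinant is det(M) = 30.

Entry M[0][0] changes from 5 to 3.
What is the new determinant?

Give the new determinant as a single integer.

det is linear in row 0: changing M[0][0] by delta changes det by delta * cofactor(0,0).
Cofactor C_00 = (-1)^(0+0) * minor(0,0) = 6
Entry delta = 3 - 5 = -2
Det delta = -2 * 6 = -12
New det = 30 + -12 = 18

Answer: 18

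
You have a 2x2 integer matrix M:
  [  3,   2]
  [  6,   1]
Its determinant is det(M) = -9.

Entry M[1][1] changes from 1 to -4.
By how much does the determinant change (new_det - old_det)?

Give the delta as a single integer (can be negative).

Cofactor C_11 = 3
Entry delta = -4 - 1 = -5
Det delta = entry_delta * cofactor = -5 * 3 = -15

Answer: -15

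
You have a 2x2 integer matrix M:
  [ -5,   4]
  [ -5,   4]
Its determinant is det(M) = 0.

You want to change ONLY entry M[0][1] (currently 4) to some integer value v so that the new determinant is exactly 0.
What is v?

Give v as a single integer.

Answer: 4

Derivation:
det is linear in entry M[0][1]: det = old_det + (v - 4) * C_01
Cofactor C_01 = 5
Want det = 0: 0 + (v - 4) * 5 = 0
  (v - 4) = 0 / 5 = 0
  v = 4 + (0) = 4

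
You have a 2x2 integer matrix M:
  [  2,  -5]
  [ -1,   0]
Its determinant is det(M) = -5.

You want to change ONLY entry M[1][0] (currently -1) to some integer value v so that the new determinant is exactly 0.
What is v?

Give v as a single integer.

det is linear in entry M[1][0]: det = old_det + (v - -1) * C_10
Cofactor C_10 = 5
Want det = 0: -5 + (v - -1) * 5 = 0
  (v - -1) = 5 / 5 = 1
  v = -1 + (1) = 0

Answer: 0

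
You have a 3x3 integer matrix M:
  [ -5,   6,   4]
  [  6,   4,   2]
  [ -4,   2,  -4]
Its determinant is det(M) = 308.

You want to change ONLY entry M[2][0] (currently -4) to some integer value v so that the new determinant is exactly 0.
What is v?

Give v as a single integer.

Answer: 73

Derivation:
det is linear in entry M[2][0]: det = old_det + (v - -4) * C_20
Cofactor C_20 = -4
Want det = 0: 308 + (v - -4) * -4 = 0
  (v - -4) = -308 / -4 = 77
  v = -4 + (77) = 73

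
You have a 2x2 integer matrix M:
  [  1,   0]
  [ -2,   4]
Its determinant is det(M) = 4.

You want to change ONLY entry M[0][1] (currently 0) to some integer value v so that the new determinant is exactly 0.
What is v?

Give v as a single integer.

det is linear in entry M[0][1]: det = old_det + (v - 0) * C_01
Cofactor C_01 = 2
Want det = 0: 4 + (v - 0) * 2 = 0
  (v - 0) = -4 / 2 = -2
  v = 0 + (-2) = -2

Answer: -2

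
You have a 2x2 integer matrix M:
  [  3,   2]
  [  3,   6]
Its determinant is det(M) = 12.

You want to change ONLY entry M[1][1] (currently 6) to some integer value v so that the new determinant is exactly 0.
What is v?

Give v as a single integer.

Answer: 2

Derivation:
det is linear in entry M[1][1]: det = old_det + (v - 6) * C_11
Cofactor C_11 = 3
Want det = 0: 12 + (v - 6) * 3 = 0
  (v - 6) = -12 / 3 = -4
  v = 6 + (-4) = 2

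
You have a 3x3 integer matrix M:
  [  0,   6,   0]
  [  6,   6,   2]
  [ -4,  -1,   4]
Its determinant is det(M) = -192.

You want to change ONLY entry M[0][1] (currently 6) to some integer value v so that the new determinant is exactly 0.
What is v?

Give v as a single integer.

Answer: 0

Derivation:
det is linear in entry M[0][1]: det = old_det + (v - 6) * C_01
Cofactor C_01 = -32
Want det = 0: -192 + (v - 6) * -32 = 0
  (v - 6) = 192 / -32 = -6
  v = 6 + (-6) = 0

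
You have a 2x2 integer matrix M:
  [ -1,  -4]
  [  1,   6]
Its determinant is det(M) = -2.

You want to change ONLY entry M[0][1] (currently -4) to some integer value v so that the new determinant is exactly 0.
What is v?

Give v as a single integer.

Answer: -6

Derivation:
det is linear in entry M[0][1]: det = old_det + (v - -4) * C_01
Cofactor C_01 = -1
Want det = 0: -2 + (v - -4) * -1 = 0
  (v - -4) = 2 / -1 = -2
  v = -4 + (-2) = -6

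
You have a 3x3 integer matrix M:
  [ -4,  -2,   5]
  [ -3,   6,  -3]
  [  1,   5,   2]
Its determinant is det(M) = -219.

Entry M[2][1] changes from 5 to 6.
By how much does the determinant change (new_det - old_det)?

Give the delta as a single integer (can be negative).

Cofactor C_21 = -27
Entry delta = 6 - 5 = 1
Det delta = entry_delta * cofactor = 1 * -27 = -27

Answer: -27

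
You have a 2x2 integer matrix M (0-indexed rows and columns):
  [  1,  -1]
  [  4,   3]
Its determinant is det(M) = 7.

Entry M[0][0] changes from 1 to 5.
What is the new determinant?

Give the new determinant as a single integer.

det is linear in row 0: changing M[0][0] by delta changes det by delta * cofactor(0,0).
Cofactor C_00 = (-1)^(0+0) * minor(0,0) = 3
Entry delta = 5 - 1 = 4
Det delta = 4 * 3 = 12
New det = 7 + 12 = 19

Answer: 19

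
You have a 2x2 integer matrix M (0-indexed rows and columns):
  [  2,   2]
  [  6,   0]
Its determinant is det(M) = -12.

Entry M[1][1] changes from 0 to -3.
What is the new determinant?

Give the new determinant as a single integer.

Answer: -18

Derivation:
det is linear in row 1: changing M[1][1] by delta changes det by delta * cofactor(1,1).
Cofactor C_11 = (-1)^(1+1) * minor(1,1) = 2
Entry delta = -3 - 0 = -3
Det delta = -3 * 2 = -6
New det = -12 + -6 = -18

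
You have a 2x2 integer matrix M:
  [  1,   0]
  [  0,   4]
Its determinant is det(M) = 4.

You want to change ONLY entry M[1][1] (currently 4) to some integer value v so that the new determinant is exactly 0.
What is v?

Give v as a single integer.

det is linear in entry M[1][1]: det = old_det + (v - 4) * C_11
Cofactor C_11 = 1
Want det = 0: 4 + (v - 4) * 1 = 0
  (v - 4) = -4 / 1 = -4
  v = 4 + (-4) = 0

Answer: 0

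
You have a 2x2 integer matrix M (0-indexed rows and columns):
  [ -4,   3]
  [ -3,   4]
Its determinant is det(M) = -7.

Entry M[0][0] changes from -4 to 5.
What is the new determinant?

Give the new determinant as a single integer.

det is linear in row 0: changing M[0][0] by delta changes det by delta * cofactor(0,0).
Cofactor C_00 = (-1)^(0+0) * minor(0,0) = 4
Entry delta = 5 - -4 = 9
Det delta = 9 * 4 = 36
New det = -7 + 36 = 29

Answer: 29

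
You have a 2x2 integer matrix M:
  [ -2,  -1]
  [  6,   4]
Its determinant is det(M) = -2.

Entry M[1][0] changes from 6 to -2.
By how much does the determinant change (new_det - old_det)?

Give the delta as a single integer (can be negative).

Cofactor C_10 = 1
Entry delta = -2 - 6 = -8
Det delta = entry_delta * cofactor = -8 * 1 = -8

Answer: -8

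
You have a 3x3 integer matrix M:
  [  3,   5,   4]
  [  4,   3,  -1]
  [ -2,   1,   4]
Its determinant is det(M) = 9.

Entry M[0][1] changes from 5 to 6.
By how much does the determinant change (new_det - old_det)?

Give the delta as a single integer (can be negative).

Answer: -14

Derivation:
Cofactor C_01 = -14
Entry delta = 6 - 5 = 1
Det delta = entry_delta * cofactor = 1 * -14 = -14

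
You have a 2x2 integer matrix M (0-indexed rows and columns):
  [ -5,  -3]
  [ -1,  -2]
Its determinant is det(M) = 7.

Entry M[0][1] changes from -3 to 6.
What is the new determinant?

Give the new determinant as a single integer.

Answer: 16

Derivation:
det is linear in row 0: changing M[0][1] by delta changes det by delta * cofactor(0,1).
Cofactor C_01 = (-1)^(0+1) * minor(0,1) = 1
Entry delta = 6 - -3 = 9
Det delta = 9 * 1 = 9
New det = 7 + 9 = 16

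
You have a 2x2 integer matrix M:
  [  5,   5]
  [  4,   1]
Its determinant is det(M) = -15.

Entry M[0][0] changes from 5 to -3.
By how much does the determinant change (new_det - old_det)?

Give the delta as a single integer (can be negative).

Answer: -8

Derivation:
Cofactor C_00 = 1
Entry delta = -3 - 5 = -8
Det delta = entry_delta * cofactor = -8 * 1 = -8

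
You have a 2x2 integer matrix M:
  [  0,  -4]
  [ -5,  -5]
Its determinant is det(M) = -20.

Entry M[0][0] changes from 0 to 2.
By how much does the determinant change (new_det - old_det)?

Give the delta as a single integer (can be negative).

Cofactor C_00 = -5
Entry delta = 2 - 0 = 2
Det delta = entry_delta * cofactor = 2 * -5 = -10

Answer: -10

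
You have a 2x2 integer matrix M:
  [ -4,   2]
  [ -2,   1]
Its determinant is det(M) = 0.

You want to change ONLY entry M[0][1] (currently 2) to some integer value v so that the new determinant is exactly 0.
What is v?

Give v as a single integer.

det is linear in entry M[0][1]: det = old_det + (v - 2) * C_01
Cofactor C_01 = 2
Want det = 0: 0 + (v - 2) * 2 = 0
  (v - 2) = 0 / 2 = 0
  v = 2 + (0) = 2

Answer: 2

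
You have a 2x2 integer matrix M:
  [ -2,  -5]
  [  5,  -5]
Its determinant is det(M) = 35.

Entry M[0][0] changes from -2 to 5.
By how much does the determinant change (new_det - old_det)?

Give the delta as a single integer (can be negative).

Cofactor C_00 = -5
Entry delta = 5 - -2 = 7
Det delta = entry_delta * cofactor = 7 * -5 = -35

Answer: -35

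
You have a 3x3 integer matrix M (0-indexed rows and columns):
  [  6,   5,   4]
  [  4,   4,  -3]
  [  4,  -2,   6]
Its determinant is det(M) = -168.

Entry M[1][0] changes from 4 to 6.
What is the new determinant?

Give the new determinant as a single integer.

det is linear in row 1: changing M[1][0] by delta changes det by delta * cofactor(1,0).
Cofactor C_10 = (-1)^(1+0) * minor(1,0) = -38
Entry delta = 6 - 4 = 2
Det delta = 2 * -38 = -76
New det = -168 + -76 = -244

Answer: -244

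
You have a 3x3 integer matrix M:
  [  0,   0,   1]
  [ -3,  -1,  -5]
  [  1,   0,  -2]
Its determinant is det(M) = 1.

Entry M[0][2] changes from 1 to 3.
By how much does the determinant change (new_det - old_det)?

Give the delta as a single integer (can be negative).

Answer: 2

Derivation:
Cofactor C_02 = 1
Entry delta = 3 - 1 = 2
Det delta = entry_delta * cofactor = 2 * 1 = 2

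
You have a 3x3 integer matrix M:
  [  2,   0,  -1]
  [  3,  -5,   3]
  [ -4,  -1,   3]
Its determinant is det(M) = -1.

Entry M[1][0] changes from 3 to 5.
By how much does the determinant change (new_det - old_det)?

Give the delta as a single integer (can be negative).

Answer: 2

Derivation:
Cofactor C_10 = 1
Entry delta = 5 - 3 = 2
Det delta = entry_delta * cofactor = 2 * 1 = 2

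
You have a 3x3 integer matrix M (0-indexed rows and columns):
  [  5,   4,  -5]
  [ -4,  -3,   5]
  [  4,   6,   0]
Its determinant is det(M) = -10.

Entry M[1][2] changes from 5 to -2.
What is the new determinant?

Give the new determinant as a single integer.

det is linear in row 1: changing M[1][2] by delta changes det by delta * cofactor(1,2).
Cofactor C_12 = (-1)^(1+2) * minor(1,2) = -14
Entry delta = -2 - 5 = -7
Det delta = -7 * -14 = 98
New det = -10 + 98 = 88

Answer: 88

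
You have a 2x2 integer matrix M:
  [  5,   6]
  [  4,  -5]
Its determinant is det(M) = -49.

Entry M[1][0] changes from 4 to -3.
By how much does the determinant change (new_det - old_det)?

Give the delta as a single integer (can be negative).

Cofactor C_10 = -6
Entry delta = -3 - 4 = -7
Det delta = entry_delta * cofactor = -7 * -6 = 42

Answer: 42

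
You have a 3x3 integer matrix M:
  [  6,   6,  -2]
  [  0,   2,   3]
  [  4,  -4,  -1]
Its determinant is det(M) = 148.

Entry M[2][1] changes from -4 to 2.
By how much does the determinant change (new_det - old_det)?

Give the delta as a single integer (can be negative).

Answer: -108

Derivation:
Cofactor C_21 = -18
Entry delta = 2 - -4 = 6
Det delta = entry_delta * cofactor = 6 * -18 = -108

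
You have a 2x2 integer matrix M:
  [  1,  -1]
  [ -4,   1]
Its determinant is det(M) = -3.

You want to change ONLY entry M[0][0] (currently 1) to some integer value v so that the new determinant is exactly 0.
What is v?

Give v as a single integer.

det is linear in entry M[0][0]: det = old_det + (v - 1) * C_00
Cofactor C_00 = 1
Want det = 0: -3 + (v - 1) * 1 = 0
  (v - 1) = 3 / 1 = 3
  v = 1 + (3) = 4

Answer: 4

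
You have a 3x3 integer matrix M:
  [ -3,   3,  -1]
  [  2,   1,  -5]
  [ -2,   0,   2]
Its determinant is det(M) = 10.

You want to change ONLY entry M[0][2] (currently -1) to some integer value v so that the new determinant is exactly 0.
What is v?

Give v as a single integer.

det is linear in entry M[0][2]: det = old_det + (v - -1) * C_02
Cofactor C_02 = 2
Want det = 0: 10 + (v - -1) * 2 = 0
  (v - -1) = -10 / 2 = -5
  v = -1 + (-5) = -6

Answer: -6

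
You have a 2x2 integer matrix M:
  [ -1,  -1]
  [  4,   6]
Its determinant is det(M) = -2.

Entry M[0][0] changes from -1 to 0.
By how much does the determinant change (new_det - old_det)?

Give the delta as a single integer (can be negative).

Cofactor C_00 = 6
Entry delta = 0 - -1 = 1
Det delta = entry_delta * cofactor = 1 * 6 = 6

Answer: 6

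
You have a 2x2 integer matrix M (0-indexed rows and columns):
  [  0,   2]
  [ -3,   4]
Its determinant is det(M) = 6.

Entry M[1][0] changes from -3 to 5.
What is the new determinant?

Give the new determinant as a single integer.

Answer: -10

Derivation:
det is linear in row 1: changing M[1][0] by delta changes det by delta * cofactor(1,0).
Cofactor C_10 = (-1)^(1+0) * minor(1,0) = -2
Entry delta = 5 - -3 = 8
Det delta = 8 * -2 = -16
New det = 6 + -16 = -10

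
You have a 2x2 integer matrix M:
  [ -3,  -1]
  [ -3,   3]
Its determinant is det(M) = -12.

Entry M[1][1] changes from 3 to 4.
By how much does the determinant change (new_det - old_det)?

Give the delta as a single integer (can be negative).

Answer: -3

Derivation:
Cofactor C_11 = -3
Entry delta = 4 - 3 = 1
Det delta = entry_delta * cofactor = 1 * -3 = -3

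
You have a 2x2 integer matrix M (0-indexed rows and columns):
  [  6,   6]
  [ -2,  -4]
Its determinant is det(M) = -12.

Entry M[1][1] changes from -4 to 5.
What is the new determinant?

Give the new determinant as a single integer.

det is linear in row 1: changing M[1][1] by delta changes det by delta * cofactor(1,1).
Cofactor C_11 = (-1)^(1+1) * minor(1,1) = 6
Entry delta = 5 - -4 = 9
Det delta = 9 * 6 = 54
New det = -12 + 54 = 42

Answer: 42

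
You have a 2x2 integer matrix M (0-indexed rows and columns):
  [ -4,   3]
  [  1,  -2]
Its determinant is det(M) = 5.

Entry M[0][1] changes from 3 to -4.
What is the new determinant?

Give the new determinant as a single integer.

Answer: 12

Derivation:
det is linear in row 0: changing M[0][1] by delta changes det by delta * cofactor(0,1).
Cofactor C_01 = (-1)^(0+1) * minor(0,1) = -1
Entry delta = -4 - 3 = -7
Det delta = -7 * -1 = 7
New det = 5 + 7 = 12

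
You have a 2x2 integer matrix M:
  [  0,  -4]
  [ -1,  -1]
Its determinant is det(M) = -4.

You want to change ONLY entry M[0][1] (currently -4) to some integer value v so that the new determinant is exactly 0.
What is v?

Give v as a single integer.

Answer: 0

Derivation:
det is linear in entry M[0][1]: det = old_det + (v - -4) * C_01
Cofactor C_01 = 1
Want det = 0: -4 + (v - -4) * 1 = 0
  (v - -4) = 4 / 1 = 4
  v = -4 + (4) = 0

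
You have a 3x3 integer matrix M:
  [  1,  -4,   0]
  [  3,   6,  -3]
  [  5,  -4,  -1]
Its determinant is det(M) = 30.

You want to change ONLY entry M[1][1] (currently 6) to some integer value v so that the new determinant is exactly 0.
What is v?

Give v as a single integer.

det is linear in entry M[1][1]: det = old_det + (v - 6) * C_11
Cofactor C_11 = -1
Want det = 0: 30 + (v - 6) * -1 = 0
  (v - 6) = -30 / -1 = 30
  v = 6 + (30) = 36

Answer: 36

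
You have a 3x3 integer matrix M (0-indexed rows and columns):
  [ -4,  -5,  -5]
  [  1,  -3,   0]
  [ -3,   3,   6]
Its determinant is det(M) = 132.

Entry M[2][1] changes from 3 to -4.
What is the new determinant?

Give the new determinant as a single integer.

Answer: 167

Derivation:
det is linear in row 2: changing M[2][1] by delta changes det by delta * cofactor(2,1).
Cofactor C_21 = (-1)^(2+1) * minor(2,1) = -5
Entry delta = -4 - 3 = -7
Det delta = -7 * -5 = 35
New det = 132 + 35 = 167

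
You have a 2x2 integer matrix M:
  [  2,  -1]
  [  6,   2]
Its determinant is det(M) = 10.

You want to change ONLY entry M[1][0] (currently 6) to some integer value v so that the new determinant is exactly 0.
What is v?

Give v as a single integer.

Answer: -4

Derivation:
det is linear in entry M[1][0]: det = old_det + (v - 6) * C_10
Cofactor C_10 = 1
Want det = 0: 10 + (v - 6) * 1 = 0
  (v - 6) = -10 / 1 = -10
  v = 6 + (-10) = -4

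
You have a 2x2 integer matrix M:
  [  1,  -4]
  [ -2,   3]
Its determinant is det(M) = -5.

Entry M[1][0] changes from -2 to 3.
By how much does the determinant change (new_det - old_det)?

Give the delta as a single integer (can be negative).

Cofactor C_10 = 4
Entry delta = 3 - -2 = 5
Det delta = entry_delta * cofactor = 5 * 4 = 20

Answer: 20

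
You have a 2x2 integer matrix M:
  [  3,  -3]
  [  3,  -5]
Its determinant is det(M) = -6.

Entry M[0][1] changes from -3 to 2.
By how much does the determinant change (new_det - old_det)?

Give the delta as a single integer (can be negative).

Answer: -15

Derivation:
Cofactor C_01 = -3
Entry delta = 2 - -3 = 5
Det delta = entry_delta * cofactor = 5 * -3 = -15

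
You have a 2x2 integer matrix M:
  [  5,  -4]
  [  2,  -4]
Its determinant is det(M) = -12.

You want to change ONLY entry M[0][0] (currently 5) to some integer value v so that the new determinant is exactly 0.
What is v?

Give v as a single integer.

det is linear in entry M[0][0]: det = old_det + (v - 5) * C_00
Cofactor C_00 = -4
Want det = 0: -12 + (v - 5) * -4 = 0
  (v - 5) = 12 / -4 = -3
  v = 5 + (-3) = 2

Answer: 2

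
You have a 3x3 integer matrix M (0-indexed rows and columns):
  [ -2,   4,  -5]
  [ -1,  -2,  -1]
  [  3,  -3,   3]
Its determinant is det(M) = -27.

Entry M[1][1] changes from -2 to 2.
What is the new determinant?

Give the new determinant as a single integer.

Answer: 9

Derivation:
det is linear in row 1: changing M[1][1] by delta changes det by delta * cofactor(1,1).
Cofactor C_11 = (-1)^(1+1) * minor(1,1) = 9
Entry delta = 2 - -2 = 4
Det delta = 4 * 9 = 36
New det = -27 + 36 = 9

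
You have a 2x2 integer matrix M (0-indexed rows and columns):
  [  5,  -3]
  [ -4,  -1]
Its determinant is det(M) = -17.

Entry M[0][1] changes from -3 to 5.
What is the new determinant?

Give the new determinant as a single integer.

det is linear in row 0: changing M[0][1] by delta changes det by delta * cofactor(0,1).
Cofactor C_01 = (-1)^(0+1) * minor(0,1) = 4
Entry delta = 5 - -3 = 8
Det delta = 8 * 4 = 32
New det = -17 + 32 = 15

Answer: 15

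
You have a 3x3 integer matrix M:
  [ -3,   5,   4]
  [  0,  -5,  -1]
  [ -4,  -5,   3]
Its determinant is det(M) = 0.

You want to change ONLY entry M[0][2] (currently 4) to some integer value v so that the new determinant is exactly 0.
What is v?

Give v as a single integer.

det is linear in entry M[0][2]: det = old_det + (v - 4) * C_02
Cofactor C_02 = -20
Want det = 0: 0 + (v - 4) * -20 = 0
  (v - 4) = 0 / -20 = 0
  v = 4 + (0) = 4

Answer: 4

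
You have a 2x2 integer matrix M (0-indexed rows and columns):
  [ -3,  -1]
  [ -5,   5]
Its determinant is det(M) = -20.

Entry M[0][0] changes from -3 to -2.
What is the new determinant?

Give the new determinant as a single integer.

det is linear in row 0: changing M[0][0] by delta changes det by delta * cofactor(0,0).
Cofactor C_00 = (-1)^(0+0) * minor(0,0) = 5
Entry delta = -2 - -3 = 1
Det delta = 1 * 5 = 5
New det = -20 + 5 = -15

Answer: -15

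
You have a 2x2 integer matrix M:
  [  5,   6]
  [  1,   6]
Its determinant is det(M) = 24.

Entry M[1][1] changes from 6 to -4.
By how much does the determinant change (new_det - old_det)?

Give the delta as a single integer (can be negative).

Answer: -50

Derivation:
Cofactor C_11 = 5
Entry delta = -4 - 6 = -10
Det delta = entry_delta * cofactor = -10 * 5 = -50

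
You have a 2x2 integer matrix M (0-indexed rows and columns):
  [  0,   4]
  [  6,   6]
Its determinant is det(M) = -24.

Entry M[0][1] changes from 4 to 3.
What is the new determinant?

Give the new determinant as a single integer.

det is linear in row 0: changing M[0][1] by delta changes det by delta * cofactor(0,1).
Cofactor C_01 = (-1)^(0+1) * minor(0,1) = -6
Entry delta = 3 - 4 = -1
Det delta = -1 * -6 = 6
New det = -24 + 6 = -18

Answer: -18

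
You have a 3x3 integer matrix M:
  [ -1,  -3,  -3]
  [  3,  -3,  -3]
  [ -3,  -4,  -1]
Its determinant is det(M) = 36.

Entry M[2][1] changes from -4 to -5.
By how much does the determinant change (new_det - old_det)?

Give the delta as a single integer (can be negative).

Answer: 12

Derivation:
Cofactor C_21 = -12
Entry delta = -5 - -4 = -1
Det delta = entry_delta * cofactor = -1 * -12 = 12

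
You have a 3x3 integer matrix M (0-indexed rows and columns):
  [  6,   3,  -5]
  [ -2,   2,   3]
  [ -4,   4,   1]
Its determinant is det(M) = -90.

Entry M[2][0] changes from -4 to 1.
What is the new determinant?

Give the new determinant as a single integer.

det is linear in row 2: changing M[2][0] by delta changes det by delta * cofactor(2,0).
Cofactor C_20 = (-1)^(2+0) * minor(2,0) = 19
Entry delta = 1 - -4 = 5
Det delta = 5 * 19 = 95
New det = -90 + 95 = 5

Answer: 5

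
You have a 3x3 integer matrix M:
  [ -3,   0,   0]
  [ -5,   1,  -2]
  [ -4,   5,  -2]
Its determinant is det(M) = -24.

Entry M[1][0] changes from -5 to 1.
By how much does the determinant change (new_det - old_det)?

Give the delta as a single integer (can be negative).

Cofactor C_10 = 0
Entry delta = 1 - -5 = 6
Det delta = entry_delta * cofactor = 6 * 0 = 0

Answer: 0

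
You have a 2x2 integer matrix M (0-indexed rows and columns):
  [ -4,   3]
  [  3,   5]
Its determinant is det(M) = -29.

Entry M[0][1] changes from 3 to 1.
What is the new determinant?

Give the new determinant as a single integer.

det is linear in row 0: changing M[0][1] by delta changes det by delta * cofactor(0,1).
Cofactor C_01 = (-1)^(0+1) * minor(0,1) = -3
Entry delta = 1 - 3 = -2
Det delta = -2 * -3 = 6
New det = -29 + 6 = -23

Answer: -23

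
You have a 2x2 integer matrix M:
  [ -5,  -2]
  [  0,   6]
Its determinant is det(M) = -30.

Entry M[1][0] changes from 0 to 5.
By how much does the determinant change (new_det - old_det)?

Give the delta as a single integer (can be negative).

Cofactor C_10 = 2
Entry delta = 5 - 0 = 5
Det delta = entry_delta * cofactor = 5 * 2 = 10

Answer: 10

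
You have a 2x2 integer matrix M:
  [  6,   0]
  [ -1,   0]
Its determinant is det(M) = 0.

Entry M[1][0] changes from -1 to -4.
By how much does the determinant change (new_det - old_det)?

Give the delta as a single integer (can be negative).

Answer: 0

Derivation:
Cofactor C_10 = 0
Entry delta = -4 - -1 = -3
Det delta = entry_delta * cofactor = -3 * 0 = 0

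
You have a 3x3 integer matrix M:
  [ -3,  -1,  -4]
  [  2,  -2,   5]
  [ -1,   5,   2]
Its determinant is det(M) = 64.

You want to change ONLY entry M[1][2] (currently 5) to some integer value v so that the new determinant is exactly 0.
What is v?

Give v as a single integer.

det is linear in entry M[1][2]: det = old_det + (v - 5) * C_12
Cofactor C_12 = 16
Want det = 0: 64 + (v - 5) * 16 = 0
  (v - 5) = -64 / 16 = -4
  v = 5 + (-4) = 1

Answer: 1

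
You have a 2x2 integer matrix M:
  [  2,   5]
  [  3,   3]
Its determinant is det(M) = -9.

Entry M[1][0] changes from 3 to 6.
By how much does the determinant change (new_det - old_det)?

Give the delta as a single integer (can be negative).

Answer: -15

Derivation:
Cofactor C_10 = -5
Entry delta = 6 - 3 = 3
Det delta = entry_delta * cofactor = 3 * -5 = -15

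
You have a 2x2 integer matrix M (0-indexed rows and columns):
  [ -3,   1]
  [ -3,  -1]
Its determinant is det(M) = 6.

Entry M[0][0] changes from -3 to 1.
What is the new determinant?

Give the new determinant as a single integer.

det is linear in row 0: changing M[0][0] by delta changes det by delta * cofactor(0,0).
Cofactor C_00 = (-1)^(0+0) * minor(0,0) = -1
Entry delta = 1 - -3 = 4
Det delta = 4 * -1 = -4
New det = 6 + -4 = 2

Answer: 2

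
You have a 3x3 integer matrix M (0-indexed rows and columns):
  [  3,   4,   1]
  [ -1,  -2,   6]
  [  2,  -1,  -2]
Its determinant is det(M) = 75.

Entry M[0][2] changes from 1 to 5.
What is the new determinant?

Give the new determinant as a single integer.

Answer: 95

Derivation:
det is linear in row 0: changing M[0][2] by delta changes det by delta * cofactor(0,2).
Cofactor C_02 = (-1)^(0+2) * minor(0,2) = 5
Entry delta = 5 - 1 = 4
Det delta = 4 * 5 = 20
New det = 75 + 20 = 95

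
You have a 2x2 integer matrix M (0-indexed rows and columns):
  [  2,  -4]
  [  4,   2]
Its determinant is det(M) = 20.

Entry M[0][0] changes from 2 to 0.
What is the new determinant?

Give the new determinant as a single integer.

Answer: 16

Derivation:
det is linear in row 0: changing M[0][0] by delta changes det by delta * cofactor(0,0).
Cofactor C_00 = (-1)^(0+0) * minor(0,0) = 2
Entry delta = 0 - 2 = -2
Det delta = -2 * 2 = -4
New det = 20 + -4 = 16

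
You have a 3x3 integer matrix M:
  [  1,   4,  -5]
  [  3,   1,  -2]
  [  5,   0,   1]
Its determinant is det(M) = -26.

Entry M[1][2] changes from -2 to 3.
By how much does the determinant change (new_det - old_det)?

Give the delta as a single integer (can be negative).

Answer: 100

Derivation:
Cofactor C_12 = 20
Entry delta = 3 - -2 = 5
Det delta = entry_delta * cofactor = 5 * 20 = 100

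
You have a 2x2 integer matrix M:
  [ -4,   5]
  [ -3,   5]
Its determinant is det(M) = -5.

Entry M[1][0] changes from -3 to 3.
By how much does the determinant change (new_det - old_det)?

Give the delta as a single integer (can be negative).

Answer: -30

Derivation:
Cofactor C_10 = -5
Entry delta = 3 - -3 = 6
Det delta = entry_delta * cofactor = 6 * -5 = -30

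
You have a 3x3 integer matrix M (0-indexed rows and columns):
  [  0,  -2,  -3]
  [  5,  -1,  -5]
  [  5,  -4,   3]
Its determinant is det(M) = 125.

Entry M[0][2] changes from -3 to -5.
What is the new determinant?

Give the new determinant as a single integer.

det is linear in row 0: changing M[0][2] by delta changes det by delta * cofactor(0,2).
Cofactor C_02 = (-1)^(0+2) * minor(0,2) = -15
Entry delta = -5 - -3 = -2
Det delta = -2 * -15 = 30
New det = 125 + 30 = 155

Answer: 155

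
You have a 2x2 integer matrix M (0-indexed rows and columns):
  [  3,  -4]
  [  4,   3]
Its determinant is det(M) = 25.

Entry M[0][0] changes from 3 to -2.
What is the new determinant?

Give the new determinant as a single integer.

det is linear in row 0: changing M[0][0] by delta changes det by delta * cofactor(0,0).
Cofactor C_00 = (-1)^(0+0) * minor(0,0) = 3
Entry delta = -2 - 3 = -5
Det delta = -5 * 3 = -15
New det = 25 + -15 = 10

Answer: 10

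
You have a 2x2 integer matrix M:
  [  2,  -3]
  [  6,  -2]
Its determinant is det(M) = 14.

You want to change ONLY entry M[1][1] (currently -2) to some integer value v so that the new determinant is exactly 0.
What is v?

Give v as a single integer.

det is linear in entry M[1][1]: det = old_det + (v - -2) * C_11
Cofactor C_11 = 2
Want det = 0: 14 + (v - -2) * 2 = 0
  (v - -2) = -14 / 2 = -7
  v = -2 + (-7) = -9

Answer: -9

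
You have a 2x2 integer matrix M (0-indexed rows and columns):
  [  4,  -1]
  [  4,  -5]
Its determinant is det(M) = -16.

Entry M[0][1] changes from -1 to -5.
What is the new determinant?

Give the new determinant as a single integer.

det is linear in row 0: changing M[0][1] by delta changes det by delta * cofactor(0,1).
Cofactor C_01 = (-1)^(0+1) * minor(0,1) = -4
Entry delta = -5 - -1 = -4
Det delta = -4 * -4 = 16
New det = -16 + 16 = 0

Answer: 0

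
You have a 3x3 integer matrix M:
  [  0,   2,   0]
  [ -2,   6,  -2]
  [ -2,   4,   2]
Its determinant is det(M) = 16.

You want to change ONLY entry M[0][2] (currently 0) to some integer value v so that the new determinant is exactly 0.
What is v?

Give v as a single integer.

det is linear in entry M[0][2]: det = old_det + (v - 0) * C_02
Cofactor C_02 = 4
Want det = 0: 16 + (v - 0) * 4 = 0
  (v - 0) = -16 / 4 = -4
  v = 0 + (-4) = -4

Answer: -4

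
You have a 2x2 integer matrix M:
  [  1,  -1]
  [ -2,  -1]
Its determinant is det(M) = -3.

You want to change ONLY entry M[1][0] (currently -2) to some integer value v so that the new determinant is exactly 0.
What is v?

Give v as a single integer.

Answer: 1

Derivation:
det is linear in entry M[1][0]: det = old_det + (v - -2) * C_10
Cofactor C_10 = 1
Want det = 0: -3 + (v - -2) * 1 = 0
  (v - -2) = 3 / 1 = 3
  v = -2 + (3) = 1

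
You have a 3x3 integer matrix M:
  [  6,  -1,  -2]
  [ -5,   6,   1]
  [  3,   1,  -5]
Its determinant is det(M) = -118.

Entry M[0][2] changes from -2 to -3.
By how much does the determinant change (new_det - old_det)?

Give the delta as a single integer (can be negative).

Answer: 23

Derivation:
Cofactor C_02 = -23
Entry delta = -3 - -2 = -1
Det delta = entry_delta * cofactor = -1 * -23 = 23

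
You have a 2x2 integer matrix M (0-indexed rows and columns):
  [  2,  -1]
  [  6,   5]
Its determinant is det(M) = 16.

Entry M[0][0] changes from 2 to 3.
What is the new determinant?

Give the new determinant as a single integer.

det is linear in row 0: changing M[0][0] by delta changes det by delta * cofactor(0,0).
Cofactor C_00 = (-1)^(0+0) * minor(0,0) = 5
Entry delta = 3 - 2 = 1
Det delta = 1 * 5 = 5
New det = 16 + 5 = 21

Answer: 21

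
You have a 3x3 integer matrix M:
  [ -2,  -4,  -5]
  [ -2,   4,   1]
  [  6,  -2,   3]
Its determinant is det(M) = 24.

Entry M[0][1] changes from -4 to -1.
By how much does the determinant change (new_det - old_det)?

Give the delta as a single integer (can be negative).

Cofactor C_01 = 12
Entry delta = -1 - -4 = 3
Det delta = entry_delta * cofactor = 3 * 12 = 36

Answer: 36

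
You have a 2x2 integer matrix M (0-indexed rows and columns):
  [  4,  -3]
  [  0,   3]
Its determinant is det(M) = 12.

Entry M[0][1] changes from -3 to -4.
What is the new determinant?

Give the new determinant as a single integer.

Answer: 12

Derivation:
det is linear in row 0: changing M[0][1] by delta changes det by delta * cofactor(0,1).
Cofactor C_01 = (-1)^(0+1) * minor(0,1) = 0
Entry delta = -4 - -3 = -1
Det delta = -1 * 0 = 0
New det = 12 + 0 = 12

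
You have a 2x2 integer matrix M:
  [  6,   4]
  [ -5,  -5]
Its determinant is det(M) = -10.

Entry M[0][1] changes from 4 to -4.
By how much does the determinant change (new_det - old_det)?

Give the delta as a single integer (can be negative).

Cofactor C_01 = 5
Entry delta = -4 - 4 = -8
Det delta = entry_delta * cofactor = -8 * 5 = -40

Answer: -40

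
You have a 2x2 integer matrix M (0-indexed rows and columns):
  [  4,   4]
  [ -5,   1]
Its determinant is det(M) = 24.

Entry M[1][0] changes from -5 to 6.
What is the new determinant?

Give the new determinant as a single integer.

Answer: -20

Derivation:
det is linear in row 1: changing M[1][0] by delta changes det by delta * cofactor(1,0).
Cofactor C_10 = (-1)^(1+0) * minor(1,0) = -4
Entry delta = 6 - -5 = 11
Det delta = 11 * -4 = -44
New det = 24 + -44 = -20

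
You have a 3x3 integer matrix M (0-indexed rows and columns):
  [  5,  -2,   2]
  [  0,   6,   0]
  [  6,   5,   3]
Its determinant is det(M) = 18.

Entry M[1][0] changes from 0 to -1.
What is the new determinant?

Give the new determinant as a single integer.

Answer: 2

Derivation:
det is linear in row 1: changing M[1][0] by delta changes det by delta * cofactor(1,0).
Cofactor C_10 = (-1)^(1+0) * minor(1,0) = 16
Entry delta = -1 - 0 = -1
Det delta = -1 * 16 = -16
New det = 18 + -16 = 2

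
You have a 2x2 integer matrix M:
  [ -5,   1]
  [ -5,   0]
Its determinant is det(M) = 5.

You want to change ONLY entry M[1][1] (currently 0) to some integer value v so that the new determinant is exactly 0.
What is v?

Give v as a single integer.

det is linear in entry M[1][1]: det = old_det + (v - 0) * C_11
Cofactor C_11 = -5
Want det = 0: 5 + (v - 0) * -5 = 0
  (v - 0) = -5 / -5 = 1
  v = 0 + (1) = 1

Answer: 1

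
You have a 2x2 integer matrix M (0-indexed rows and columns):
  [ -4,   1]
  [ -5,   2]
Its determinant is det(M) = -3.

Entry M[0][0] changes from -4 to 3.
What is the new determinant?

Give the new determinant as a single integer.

det is linear in row 0: changing M[0][0] by delta changes det by delta * cofactor(0,0).
Cofactor C_00 = (-1)^(0+0) * minor(0,0) = 2
Entry delta = 3 - -4 = 7
Det delta = 7 * 2 = 14
New det = -3 + 14 = 11

Answer: 11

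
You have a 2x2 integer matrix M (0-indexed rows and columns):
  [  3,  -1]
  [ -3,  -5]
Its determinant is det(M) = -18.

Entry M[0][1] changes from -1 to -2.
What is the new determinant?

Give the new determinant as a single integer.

Answer: -21

Derivation:
det is linear in row 0: changing M[0][1] by delta changes det by delta * cofactor(0,1).
Cofactor C_01 = (-1)^(0+1) * minor(0,1) = 3
Entry delta = -2 - -1 = -1
Det delta = -1 * 3 = -3
New det = -18 + -3 = -21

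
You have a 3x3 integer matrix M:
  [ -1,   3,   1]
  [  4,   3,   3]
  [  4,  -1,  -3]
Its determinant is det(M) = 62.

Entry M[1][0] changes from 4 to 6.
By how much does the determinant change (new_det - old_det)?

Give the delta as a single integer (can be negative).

Cofactor C_10 = 8
Entry delta = 6 - 4 = 2
Det delta = entry_delta * cofactor = 2 * 8 = 16

Answer: 16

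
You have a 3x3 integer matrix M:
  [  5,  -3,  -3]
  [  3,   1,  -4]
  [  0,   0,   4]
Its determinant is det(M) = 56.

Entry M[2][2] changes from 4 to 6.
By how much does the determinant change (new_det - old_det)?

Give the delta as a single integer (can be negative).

Answer: 28

Derivation:
Cofactor C_22 = 14
Entry delta = 6 - 4 = 2
Det delta = entry_delta * cofactor = 2 * 14 = 28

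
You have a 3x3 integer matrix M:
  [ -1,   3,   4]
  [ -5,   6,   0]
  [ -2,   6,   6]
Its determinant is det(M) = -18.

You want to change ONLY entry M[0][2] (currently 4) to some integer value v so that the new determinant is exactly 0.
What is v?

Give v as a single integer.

Answer: 3

Derivation:
det is linear in entry M[0][2]: det = old_det + (v - 4) * C_02
Cofactor C_02 = -18
Want det = 0: -18 + (v - 4) * -18 = 0
  (v - 4) = 18 / -18 = -1
  v = 4 + (-1) = 3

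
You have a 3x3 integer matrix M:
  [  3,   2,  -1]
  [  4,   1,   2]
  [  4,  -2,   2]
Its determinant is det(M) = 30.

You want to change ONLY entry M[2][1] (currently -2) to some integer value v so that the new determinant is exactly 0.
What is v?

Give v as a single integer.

Answer: 1

Derivation:
det is linear in entry M[2][1]: det = old_det + (v - -2) * C_21
Cofactor C_21 = -10
Want det = 0: 30 + (v - -2) * -10 = 0
  (v - -2) = -30 / -10 = 3
  v = -2 + (3) = 1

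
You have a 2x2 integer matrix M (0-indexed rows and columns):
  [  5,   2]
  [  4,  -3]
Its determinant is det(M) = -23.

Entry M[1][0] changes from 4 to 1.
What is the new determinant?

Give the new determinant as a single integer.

det is linear in row 1: changing M[1][0] by delta changes det by delta * cofactor(1,0).
Cofactor C_10 = (-1)^(1+0) * minor(1,0) = -2
Entry delta = 1 - 4 = -3
Det delta = -3 * -2 = 6
New det = -23 + 6 = -17

Answer: -17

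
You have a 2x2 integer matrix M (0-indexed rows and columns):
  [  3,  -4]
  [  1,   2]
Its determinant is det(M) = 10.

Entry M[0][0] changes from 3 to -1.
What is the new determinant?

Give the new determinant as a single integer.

Answer: 2

Derivation:
det is linear in row 0: changing M[0][0] by delta changes det by delta * cofactor(0,0).
Cofactor C_00 = (-1)^(0+0) * minor(0,0) = 2
Entry delta = -1 - 3 = -4
Det delta = -4 * 2 = -8
New det = 10 + -8 = 2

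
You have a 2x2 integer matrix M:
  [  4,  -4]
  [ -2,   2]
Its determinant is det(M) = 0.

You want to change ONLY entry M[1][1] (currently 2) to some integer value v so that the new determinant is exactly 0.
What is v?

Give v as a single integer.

det is linear in entry M[1][1]: det = old_det + (v - 2) * C_11
Cofactor C_11 = 4
Want det = 0: 0 + (v - 2) * 4 = 0
  (v - 2) = 0 / 4 = 0
  v = 2 + (0) = 2

Answer: 2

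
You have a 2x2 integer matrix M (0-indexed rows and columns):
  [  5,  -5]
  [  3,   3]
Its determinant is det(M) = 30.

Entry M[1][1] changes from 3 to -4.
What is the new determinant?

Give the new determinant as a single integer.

Answer: -5

Derivation:
det is linear in row 1: changing M[1][1] by delta changes det by delta * cofactor(1,1).
Cofactor C_11 = (-1)^(1+1) * minor(1,1) = 5
Entry delta = -4 - 3 = -7
Det delta = -7 * 5 = -35
New det = 30 + -35 = -5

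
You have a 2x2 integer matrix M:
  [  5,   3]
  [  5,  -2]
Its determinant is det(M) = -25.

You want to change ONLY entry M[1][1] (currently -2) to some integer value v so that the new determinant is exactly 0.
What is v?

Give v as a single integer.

det is linear in entry M[1][1]: det = old_det + (v - -2) * C_11
Cofactor C_11 = 5
Want det = 0: -25 + (v - -2) * 5 = 0
  (v - -2) = 25 / 5 = 5
  v = -2 + (5) = 3

Answer: 3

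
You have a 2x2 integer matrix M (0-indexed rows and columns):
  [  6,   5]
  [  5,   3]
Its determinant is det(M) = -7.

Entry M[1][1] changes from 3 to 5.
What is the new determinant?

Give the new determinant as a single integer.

Answer: 5

Derivation:
det is linear in row 1: changing M[1][1] by delta changes det by delta * cofactor(1,1).
Cofactor C_11 = (-1)^(1+1) * minor(1,1) = 6
Entry delta = 5 - 3 = 2
Det delta = 2 * 6 = 12
New det = -7 + 12 = 5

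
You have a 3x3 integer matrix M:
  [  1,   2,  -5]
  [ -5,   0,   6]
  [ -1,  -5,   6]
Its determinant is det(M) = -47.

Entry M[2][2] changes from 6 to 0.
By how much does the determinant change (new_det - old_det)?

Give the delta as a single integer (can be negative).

Answer: -60

Derivation:
Cofactor C_22 = 10
Entry delta = 0 - 6 = -6
Det delta = entry_delta * cofactor = -6 * 10 = -60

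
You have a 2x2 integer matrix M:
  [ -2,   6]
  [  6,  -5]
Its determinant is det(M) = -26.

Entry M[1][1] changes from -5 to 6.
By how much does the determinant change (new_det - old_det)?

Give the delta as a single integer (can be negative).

Answer: -22

Derivation:
Cofactor C_11 = -2
Entry delta = 6 - -5 = 11
Det delta = entry_delta * cofactor = 11 * -2 = -22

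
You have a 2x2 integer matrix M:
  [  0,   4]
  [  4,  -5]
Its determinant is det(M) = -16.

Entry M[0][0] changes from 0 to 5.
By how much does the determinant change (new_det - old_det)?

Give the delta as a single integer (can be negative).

Cofactor C_00 = -5
Entry delta = 5 - 0 = 5
Det delta = entry_delta * cofactor = 5 * -5 = -25

Answer: -25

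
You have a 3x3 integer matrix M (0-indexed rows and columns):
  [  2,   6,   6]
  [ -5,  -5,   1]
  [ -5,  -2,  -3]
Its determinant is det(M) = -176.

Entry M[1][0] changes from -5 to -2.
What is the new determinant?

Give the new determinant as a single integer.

Answer: -158

Derivation:
det is linear in row 1: changing M[1][0] by delta changes det by delta * cofactor(1,0).
Cofactor C_10 = (-1)^(1+0) * minor(1,0) = 6
Entry delta = -2 - -5 = 3
Det delta = 3 * 6 = 18
New det = -176 + 18 = -158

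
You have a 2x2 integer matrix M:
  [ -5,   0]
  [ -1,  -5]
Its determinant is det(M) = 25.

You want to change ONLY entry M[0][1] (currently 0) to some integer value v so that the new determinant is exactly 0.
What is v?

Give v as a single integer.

Answer: -25

Derivation:
det is linear in entry M[0][1]: det = old_det + (v - 0) * C_01
Cofactor C_01 = 1
Want det = 0: 25 + (v - 0) * 1 = 0
  (v - 0) = -25 / 1 = -25
  v = 0 + (-25) = -25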